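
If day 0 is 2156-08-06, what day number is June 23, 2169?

4704

Aug 6, 2156 → Aug 6, 2157: 365 days.
Aug 6, 2157 → Aug 6, 2158: 365 days.
Aug 6, 2158 → Aug 6, 2159: 365 days.
Aug 6, 2159 → Aug 6, 2160: 366 days (Feb 29, 2160 is in that span).
Aug 6, 2160 → Aug 6, 2161: 365 days.
Aug 6, 2161 → Aug 6, 2162: 365 days.
Aug 6, 2162 → Aug 6, 2163: 365 days.
Aug 6, 2163 → Aug 6, 2164: 366 days (Feb 29, 2164 is in that span).
Aug 6, 2164 → Aug 6, 2165: 365 days.
Aug 6, 2165 → Aug 6, 2166: 365 days.
Aug 6, 2166 → Aug 6, 2167: 365 days.
Aug 6, 2167 → Aug 6, 2168: 366 days (Feb 29, 2168 is in that span).
Aug 6, 2168 → Sep 6, 2168: 31 days (August has 31).
Sep 6, 2168 → Oct 6, 2168: 30 days (September has 30).
Oct 6, 2168 → Nov 6, 2168: 31 days (October has 31).
Nov 6, 2168 → Dec 6, 2168: 30 days (November has 30).
Dec 6, 2168 → Jan 6, 2169: 31 days (December has 31).
Jan 6, 2169 → Feb 6, 2169: 31 days (January has 31).
Feb 6, 2169 → Mar 6, 2169: 28 days (February has 28).
Mar 6, 2169 → Apr 6, 2169: 31 days (March has 31).
Apr 6, 2169 → May 6, 2169: 30 days (April has 30).
May 6, 2169 → Jun 6, 2169: 31 days (May has 31).
Jun 6, 2169 → Jun 23, 2169: 17 days.
Total: 4704 days.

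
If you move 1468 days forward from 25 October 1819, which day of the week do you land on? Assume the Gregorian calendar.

Saturday

First find the weekday of Oct 25, 1819. Doomsday rule: the anchor day for the 1800s is Friday. For year 19: 19÷12 = 1 r 7, and 7÷4 = 1, so 1+7+1 = 9.
Friday + 9 ≡ Sunday — that's 1819's doomsday.
In October the doomsday date is Oct 10.
Oct 25 is 15 days after Oct 10; 15 mod 7 = 1, so Sunday + 1 = Monday.
1468 mod 7 = 5, so 1468 days after a Monday is Monday + 5 = Saturday.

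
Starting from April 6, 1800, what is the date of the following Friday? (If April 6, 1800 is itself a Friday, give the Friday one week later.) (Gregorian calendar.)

April 11, 1800

Apr 6, 1800 is a Sunday.
From Sunday to the next Friday is 5 days.
Apr 6, 1800 + 5 = Apr 11, 1800.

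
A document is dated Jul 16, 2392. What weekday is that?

Thursday

Doomsday rule: the anchor day for the 2300s is Wednesday. For year 92: 92÷12 = 7 r 8, and 8÷4 = 2, so 7+8+2 = 17.
Wednesday + 17 ≡ Saturday — that's 2392's doomsday.
In July the doomsday date is Jul 11.
Jul 16 is 5 days after Jul 11; 5 mod 7 = 5, so Saturday + 5 = Thursday.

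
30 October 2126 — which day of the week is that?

Wednesday

Doomsday rule: the anchor day for the 2100s is Sunday. For year 26: 26÷12 = 2 r 2, and 2÷4 = 0, so 2+2+0 = 4.
Sunday + 4 ≡ Thursday — that's 2126's doomsday.
In October the doomsday date is Oct 10.
Oct 30 is 20 days after Oct 10; 20 mod 7 = 6, so Thursday + 6 = Wednesday.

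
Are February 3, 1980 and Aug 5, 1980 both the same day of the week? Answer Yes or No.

From Feb 3, 1980 to Aug 5, 1980 is 184 days.
184 mod 7 = 2, so they are different weekdays.
(Feb 3, 1980 is a Sunday; Aug 5, 1980 is a Tuesday.)

No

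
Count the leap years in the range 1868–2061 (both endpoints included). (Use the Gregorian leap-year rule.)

48

Multiples of 4 in [1868,2061]: 49.
Of those, multiples of 100: 2 (not leap unless ÷400).
Multiples of 400: 1.
Leap years = 49 − 2 + 1 = 48.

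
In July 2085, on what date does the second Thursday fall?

July 1, 2085 is a Sunday.
The first Thursday is therefore July 5 (4 days later).
The second Thursday is 5 + 1×7 = July 12.

July 12, 2085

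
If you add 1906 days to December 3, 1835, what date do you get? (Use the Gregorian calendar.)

February 20, 1841

+366 (one year; includes Feb 29, 1836) → Dec 3, 1836 (1540 left).
+365 (one year) → Dec 3, 1837 (1175 left).
+365 (one year) → Dec 3, 1838 (810 left).
+365 (one year) → Dec 3, 1839 (445 left).
+366 (one year; includes Feb 29, 1840) → Dec 3, 1840 (79 left).
Dec has 31 days: +29 → Jan 1, 1841 (50 left).
Jan has 31 days: +31 → Feb 1, 1841 (19 left).
+19 → Feb 20, 1841.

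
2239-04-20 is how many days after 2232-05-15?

2531

May 15, 2232 → May 15, 2233: 365 days.
May 15, 2233 → May 15, 2234: 365 days.
May 15, 2234 → May 15, 2235: 365 days.
May 15, 2235 → May 15, 2236: 366 days (Feb 29, 2236 is in that span).
May 15, 2236 → May 15, 2237: 365 days.
May 15, 2237 → May 15, 2238: 365 days.
May 15, 2238 → Jun 15, 2238: 31 days (May has 31).
Jun 15, 2238 → Jul 15, 2238: 30 days (June has 30).
Jul 15, 2238 → Aug 15, 2238: 31 days (July has 31).
Aug 15, 2238 → Sep 15, 2238: 31 days (August has 31).
Sep 15, 2238 → Oct 15, 2238: 30 days (September has 30).
Oct 15, 2238 → Nov 15, 2238: 31 days (October has 31).
Nov 15, 2238 → Dec 15, 2238: 30 days (November has 30).
Dec 15, 2238 → Jan 15, 2239: 31 days (December has 31).
Jan 15, 2239 → Feb 15, 2239: 31 days (January has 31).
Feb 15, 2239 → Mar 15, 2239: 28 days (February has 28).
Mar 15, 2239 → Apr 15, 2239: 31 days (March has 31).
Apr 15, 2239 → Apr 20, 2239: 5 days.
Total: 2531 days.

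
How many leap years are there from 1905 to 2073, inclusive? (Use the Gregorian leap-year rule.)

Multiples of 4 in [1905,2073]: 42.
Of those, multiples of 100: 1 (not leap unless ÷400).
Multiples of 400: 1.
Leap years = 42 − 1 + 1 = 42.

42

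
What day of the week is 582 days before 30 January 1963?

Tuesday

Jan 30, 1963 is a Wednesday.
582 mod 7 = 1, so 582 days before a Wednesday is Wednesday − 1 = Tuesday.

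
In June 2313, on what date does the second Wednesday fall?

June 11, 2313

June 1, 2313 is a Sunday.
The first Wednesday is therefore June 4 (3 days later).
The second Wednesday is 4 + 1×7 = June 11.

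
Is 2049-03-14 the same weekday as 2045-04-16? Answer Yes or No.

Yes

From Apr 16, 2045 to Mar 14, 2049 is 1428 days.
1428 mod 7 = 0, so they are the same weekday.
(Apr 16, 2045 is a Sunday; Mar 14, 2049 is a Sunday.)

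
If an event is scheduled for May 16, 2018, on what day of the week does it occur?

Wednesday

Doomsday rule: the anchor day for the 2000s is Tuesday. For year 18: 18÷12 = 1 r 6, and 6÷4 = 1, so 1+6+1 = 8.
Tuesday + 8 ≡ Wednesday — that's 2018's doomsday.
In May the doomsday date is May 9.
May 16 is 7 days after May 9; 7 mod 7 = 0, so Wednesday + 0 = Wednesday.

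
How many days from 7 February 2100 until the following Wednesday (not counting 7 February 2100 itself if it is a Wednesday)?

3

Feb 7, 2100 is a Sunday.
From Sunday to the next Wednesday is 3 days.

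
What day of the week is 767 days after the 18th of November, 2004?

Monday

First find the weekday of Nov 18, 2004. Doomsday rule: the anchor day for the 2000s is Tuesday. For year 04: 4÷12 = 0 r 4, and 4÷4 = 1, so 0+4+1 = 5.
Tuesday + 5 ≡ Sunday — that's 2004's doomsday.
In November the doomsday date is Nov 7.
Nov 18 is 11 days after Nov 7; 11 mod 7 = 4, so Sunday + 4 = Thursday.
767 mod 7 = 4, so 767 days after a Thursday is Thursday + 4 = Monday.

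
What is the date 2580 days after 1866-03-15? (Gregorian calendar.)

April 7, 1873

+365 (one year) → Mar 15, 1867 (2215 left).
+366 (one year; includes Feb 29, 1868) → Mar 15, 1868 (1849 left).
+365 (one year) → Mar 15, 1869 (1484 left).
+365 (one year) → Mar 15, 1870 (1119 left).
+365 (one year) → Mar 15, 1871 (754 left).
+366 (one year; includes Feb 29, 1872) → Mar 15, 1872 (388 left).
Mar has 31 days: +17 → Apr 1, 1872 (371 left).
Apr has 30 days: +30 → May 1, 1872 (341 left).
May has 31 days: +31 → Jun 1, 1872 (310 left).
Jun has 30 days: +30 → Jul 1, 1872 (280 left).
Jul has 31 days: +31 → Aug 1, 1872 (249 left).
Aug has 31 days: +31 → Sep 1, 1872 (218 left).
Sep has 30 days: +30 → Oct 1, 1872 (188 left).
Oct has 31 days: +31 → Nov 1, 1872 (157 left).
Nov has 30 days: +30 → Dec 1, 1872 (127 left).
Dec has 31 days: +31 → Jan 1, 1873 (96 left).
Jan has 31 days: +31 → Feb 1, 1873 (65 left).
Feb has 28 days: +28 → Mar 1, 1873 (37 left).
Mar has 31 days: +31 → Apr 1, 1873 (6 left).
+6 → Apr 7, 1873.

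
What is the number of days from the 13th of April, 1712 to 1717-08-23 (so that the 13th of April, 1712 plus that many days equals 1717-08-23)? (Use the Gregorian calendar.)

Apr 13, 1712 → Apr 13, 1713: 365 days.
Apr 13, 1713 → Apr 13, 1714: 365 days.
Apr 13, 1714 → Apr 13, 1715: 365 days.
Apr 13, 1715 → Apr 13, 1716: 366 days (Feb 29, 1716 is in that span).
Apr 13, 1716 → Apr 13, 1717: 365 days.
Apr 13, 1717 → May 13, 1717: 30 days (April has 30).
May 13, 1717 → Jun 13, 1717: 31 days (May has 31).
Jun 13, 1717 → Jul 13, 1717: 30 days (June has 30).
Jul 13, 1717 → Aug 13, 1717: 31 days (July has 31).
Aug 13, 1717 → Aug 23, 1717: 10 days.
Total: 1958 days.

1958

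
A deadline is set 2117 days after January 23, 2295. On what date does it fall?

+365 (one year) → Jan 23, 2296 (1752 left).
+366 (one year; includes Feb 29, 2296) → Jan 23, 2297 (1386 left).
+365 (one year) → Jan 23, 2298 (1021 left).
+365 (one year) → Jan 23, 2299 (656 left).
+365 (one year) → Jan 23, 2300 (291 left).
Jan has 31 days: +9 → Feb 1, 2300 (282 left).
Feb has 28 days: +28 → Mar 1, 2300 (254 left).
Mar has 31 days: +31 → Apr 1, 2300 (223 left).
Apr has 30 days: +30 → May 1, 2300 (193 left).
May has 31 days: +31 → Jun 1, 2300 (162 left).
Jun has 30 days: +30 → Jul 1, 2300 (132 left).
Jul has 31 days: +31 → Aug 1, 2300 (101 left).
Aug has 31 days: +31 → Sep 1, 2300 (70 left).
Sep has 30 days: +30 → Oct 1, 2300 (40 left).
Oct has 31 days: +31 → Nov 1, 2300 (9 left).
+9 → Nov 10, 2300.

November 10, 2300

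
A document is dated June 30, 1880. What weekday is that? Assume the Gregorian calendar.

Wednesday

Doomsday rule: the anchor day for the 1800s is Friday. For year 80: 80÷12 = 6 r 8, and 8÷4 = 2, so 6+8+2 = 16.
Friday + 16 ≡ Sunday — that's 1880's doomsday.
In June the doomsday date is Jun 6.
Jun 30 is 24 days after Jun 6; 24 mod 7 = 3, so Sunday + 3 = Wednesday.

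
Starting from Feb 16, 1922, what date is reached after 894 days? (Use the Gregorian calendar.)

July 29, 1924

+365 (one year) → Feb 16, 1923 (529 left).
+365 (one year) → Feb 16, 1924 (164 left).
Feb has 29 days: +14 → Mar 1, 1924 (150 left).
Mar has 31 days: +31 → Apr 1, 1924 (119 left).
Apr has 30 days: +30 → May 1, 1924 (89 left).
May has 31 days: +31 → Jun 1, 1924 (58 left).
Jun has 30 days: +30 → Jul 1, 1924 (28 left).
+28 → Jul 29, 1924.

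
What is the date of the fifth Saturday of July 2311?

July 1, 2311 is a Saturday.
The first Saturday is therefore July 1 (same day).
The fifth Saturday is 1 + 4×7 = July 29.

July 29, 2311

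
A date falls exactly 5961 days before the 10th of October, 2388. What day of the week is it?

Thursday

First find the weekday of Oct 10, 2388. Doomsday rule: the anchor day for the 2300s is Wednesday. For year 88: 88÷12 = 7 r 4, and 4÷4 = 1, so 7+4+1 = 12.
Wednesday + 12 ≡ Monday — that's 2388's doomsday.
In October the doomsday date is Oct 10.
Oct 10 is the doomsday itself: Monday.
5961 mod 7 = 4, so 5961 days before a Monday is Monday − 4 = Thursday.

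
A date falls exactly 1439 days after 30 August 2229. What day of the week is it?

Thursday

First find the weekday of Aug 30, 2229. Doomsday rule: the anchor day for the 2200s is Friday. For year 29: 29÷12 = 2 r 5, and 5÷4 = 1, so 2+5+1 = 8.
Friday + 8 ≡ Saturday — that's 2229's doomsday.
In August the doomsday date is Aug 8.
Aug 30 is 22 days after Aug 8; 22 mod 7 = 1, so Saturday + 1 = Sunday.
1439 mod 7 = 4, so 1439 days after a Sunday is Sunday + 4 = Thursday.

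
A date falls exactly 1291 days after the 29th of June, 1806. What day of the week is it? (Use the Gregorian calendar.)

Wednesday

Jun 29, 1806 is a Sunday.
1291 mod 7 = 3, so 1291 days after a Sunday is Sunday + 3 = Wednesday.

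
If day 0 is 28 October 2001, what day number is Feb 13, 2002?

108

Oct 28, 2001 → Nov 28, 2001: 31 days (October has 31).
Nov 28, 2001 → Dec 28, 2001: 30 days (November has 30).
Dec 28, 2001 → Jan 28, 2002: 31 days (December has 31).
Jan 28, 2002 → Feb 13, 2002: 16 days.
Total: 108 days.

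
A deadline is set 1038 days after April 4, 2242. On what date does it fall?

+365 (one year) → Apr 4, 2243 (673 left).
+366 (one year; includes Feb 29, 2244) → Apr 4, 2244 (307 left).
Apr has 30 days: +27 → May 1, 2244 (280 left).
May has 31 days: +31 → Jun 1, 2244 (249 left).
Jun has 30 days: +30 → Jul 1, 2244 (219 left).
Jul has 31 days: +31 → Aug 1, 2244 (188 left).
Aug has 31 days: +31 → Sep 1, 2244 (157 left).
Sep has 30 days: +30 → Oct 1, 2244 (127 left).
Oct has 31 days: +31 → Nov 1, 2244 (96 left).
Nov has 30 days: +30 → Dec 1, 2244 (66 left).
Dec has 31 days: +31 → Jan 1, 2245 (35 left).
Jan has 31 days: +31 → Feb 1, 2245 (4 left).
+4 → Feb 5, 2245.

February 5, 2245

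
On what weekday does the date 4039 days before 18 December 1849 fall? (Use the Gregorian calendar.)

Tuesday

First find the weekday of Dec 18, 1849. Doomsday rule: the anchor day for the 1800s is Friday. For year 49: 49÷12 = 4 r 1, and 1÷4 = 0, so 4+1+0 = 5.
Friday + 5 ≡ Wednesday — that's 1849's doomsday.
In December the doomsday date is Dec 12.
Dec 18 is 6 days after Dec 12; 6 mod 7 = 6, so Wednesday + 6 = Tuesday.
4039 mod 7 = 0, so 4039 days before a Tuesday is Tuesday − 0 = Tuesday.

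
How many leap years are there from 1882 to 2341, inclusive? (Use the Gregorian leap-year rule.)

Multiples of 4 in [1882,2341]: 115.
Of those, multiples of 100: 5 (not leap unless ÷400).
Multiples of 400: 1.
Leap years = 115 − 5 + 1 = 111.

111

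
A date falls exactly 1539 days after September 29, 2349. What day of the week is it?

Wednesday

Sep 29, 2349 is a Thursday.
1539 mod 7 = 6, so 1539 days after a Thursday is Thursday + 6 = Wednesday.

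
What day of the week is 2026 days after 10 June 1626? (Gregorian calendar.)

Jun 10, 1626 is a Wednesday.
2026 mod 7 = 3, so 2026 days after a Wednesday is Wednesday + 3 = Saturday.

Saturday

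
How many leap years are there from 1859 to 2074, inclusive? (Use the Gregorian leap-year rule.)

53

Multiples of 4 in [1859,2074]: 54.
Of those, multiples of 100: 2 (not leap unless ÷400).
Multiples of 400: 1.
Leap years = 54 − 2 + 1 = 53.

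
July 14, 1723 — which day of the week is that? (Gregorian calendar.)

Doomsday rule: the anchor day for the 1700s is Sunday. For year 23: 23÷12 = 1 r 11, and 11÷4 = 2, so 1+11+2 = 14.
Sunday + 14 ≡ Sunday — that's 1723's doomsday.
In July the doomsday date is Jul 11.
Jul 14 is 3 days after Jul 11; 3 mod 7 = 3, so Sunday + 3 = Wednesday.

Wednesday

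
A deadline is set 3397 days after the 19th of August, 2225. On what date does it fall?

+365 (one year) → Aug 19, 2226 (3032 left).
+365 (one year) → Aug 19, 2227 (2667 left).
+366 (one year; includes Feb 29, 2228) → Aug 19, 2228 (2301 left).
+365 (one year) → Aug 19, 2229 (1936 left).
+365 (one year) → Aug 19, 2230 (1571 left).
+365 (one year) → Aug 19, 2231 (1206 left).
+366 (one year; includes Feb 29, 2232) → Aug 19, 2232 (840 left).
+365 (one year) → Aug 19, 2233 (475 left).
+365 (one year) → Aug 19, 2234 (110 left).
Aug has 31 days: +13 → Sep 1, 2234 (97 left).
Sep has 30 days: +30 → Oct 1, 2234 (67 left).
Oct has 31 days: +31 → Nov 1, 2234 (36 left).
Nov has 30 days: +30 → Dec 1, 2234 (6 left).
+6 → Dec 7, 2234.

December 7, 2234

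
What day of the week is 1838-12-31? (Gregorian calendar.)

Monday

Doomsday rule: the anchor day for the 1800s is Friday. For year 38: 38÷12 = 3 r 2, and 2÷4 = 0, so 3+2+0 = 5.
Friday + 5 ≡ Wednesday — that's 1838's doomsday.
In December the doomsday date is Dec 12.
Dec 31 is 19 days after Dec 12; 19 mod 7 = 5, so Wednesday + 5 = Monday.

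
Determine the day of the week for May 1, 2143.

Wednesday

Doomsday rule: the anchor day for the 2100s is Sunday. For year 43: 43÷12 = 3 r 7, and 7÷4 = 1, so 3+7+1 = 11.
Sunday + 11 ≡ Thursday — that's 2143's doomsday.
In May the doomsday date is May 9.
May 1 is 8 days before May 9; 8 mod 7 = 1, so Thursday − 1 = Wednesday.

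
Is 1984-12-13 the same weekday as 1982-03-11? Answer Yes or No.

Yes

From Mar 11, 1982 to Dec 13, 1984 is 1008 days.
1008 mod 7 = 0, so they are the same weekday.
(Mar 11, 1982 is a Thursday; Dec 13, 1984 is a Thursday.)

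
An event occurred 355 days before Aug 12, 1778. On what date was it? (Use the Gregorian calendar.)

August 22, 1777

−12 → Jul 31, 1778 (end of Jul, 31 days; 343 left).
−31 → Jun 30, 1778 (end of Jun, 30 days; 312 left).
−30 → May 31, 1778 (end of May, 31 days; 282 left).
−31 → Apr 30, 1778 (end of Apr, 30 days; 251 left).
−30 → Mar 31, 1778 (end of Mar, 31 days; 221 left).
−31 → Feb 28, 1778 (end of Feb, 28 days; 190 left).
−28 → Jan 31, 1778 (end of Jan, 31 days; 162 left).
−31 → Dec 31, 1777 (end of Dec, 31 days; 131 left).
−31 → Nov 30, 1777 (end of Nov, 30 days; 100 left).
−30 → Oct 31, 1777 (end of Oct, 31 days; 70 left).
−31 → Sep 30, 1777 (end of Sep, 30 days; 39 left).
−30 → Aug 31, 1777 (end of Aug, 31 days; 9 left).
−9 → Aug 22, 1777.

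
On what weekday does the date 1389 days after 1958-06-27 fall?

Monday

Jun 27, 1958 is a Friday.
1389 mod 7 = 3, so 1389 days after a Friday is Friday + 3 = Monday.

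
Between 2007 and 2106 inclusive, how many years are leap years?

24

Multiples of 4 in [2007,2106]: 25.
Of those, multiples of 100: 1 (not leap unless ÷400).
Multiples of 400: 0.
Leap years = 25 − 1 + 0 = 24.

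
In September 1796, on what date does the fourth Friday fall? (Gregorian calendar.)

September 1, 1796 is a Thursday.
The first Friday is therefore September 2 (1 days later).
The fourth Friday is 2 + 3×7 = September 23.

September 23, 1796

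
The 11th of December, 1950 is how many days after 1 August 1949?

497

Aug 1, 1949 → Aug 1, 1950: 365 days.
Aug 1, 1950 → Sep 1, 1950: 31 days (August has 31).
Sep 1, 1950 → Oct 1, 1950: 30 days (September has 30).
Oct 1, 1950 → Nov 1, 1950: 31 days (October has 31).
Nov 1, 1950 → Dec 1, 1950: 30 days (November has 30).
Dec 1, 1950 → Dec 11, 1950: 10 days.
Total: 497 days.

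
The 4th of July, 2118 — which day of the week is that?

January 1, 2118 is a Saturday.
Jan 1, 2118 → Feb 1, 2118: 31 days (January has 31).
Feb 1, 2118 → Mar 1, 2118: 28 days (February has 28).
Mar 1, 2118 → Apr 1, 2118: 31 days (March has 31).
Apr 1, 2118 → May 1, 2118: 30 days (April has 30).
May 1, 2118 → Jun 1, 2118: 31 days (May has 31).
Jun 1, 2118 → Jul 1, 2118: 30 days (June has 30).
Jul 1, 2118 → Jul 4, 2118: 3 days.
Total: 184 days.
184 mod 7 = 2, so Saturday + 2 = Monday.

Monday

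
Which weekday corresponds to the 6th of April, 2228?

Doomsday rule: the anchor day for the 2200s is Friday. For year 28: 28÷12 = 2 r 4, and 4÷4 = 1, so 2+4+1 = 7.
Friday + 7 ≡ Friday — that's 2228's doomsday.
In April the doomsday date is Apr 4.
Apr 6 is 2 days after Apr 4; 2 mod 7 = 2, so Friday + 2 = Sunday.

Sunday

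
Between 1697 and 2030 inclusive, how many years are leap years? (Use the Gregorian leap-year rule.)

80

Multiples of 4 in [1697,2030]: 83.
Of those, multiples of 100: 4 (not leap unless ÷400).
Multiples of 400: 1.
Leap years = 83 − 4 + 1 = 80.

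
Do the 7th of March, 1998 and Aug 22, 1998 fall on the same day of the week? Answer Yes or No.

Yes

From Mar 7, 1998 to Aug 22, 1998 is 168 days.
168 mod 7 = 0, so they are the same weekday.
(Mar 7, 1998 is a Saturday; Aug 22, 1998 is a Saturday.)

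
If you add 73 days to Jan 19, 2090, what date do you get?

April 2, 2090

Jan has 31 days: +13 → Feb 1, 2090 (60 left).
Feb has 28 days: +28 → Mar 1, 2090 (32 left).
Mar has 31 days: +31 → Apr 1, 2090 (1 left).
+1 → Apr 2, 2090.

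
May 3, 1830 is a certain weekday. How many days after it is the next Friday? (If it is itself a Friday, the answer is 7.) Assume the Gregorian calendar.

4

May 3, 1830 is a Monday.
From Monday to the next Friday is 4 days.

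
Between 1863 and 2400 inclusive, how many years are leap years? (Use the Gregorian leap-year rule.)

131

Multiples of 4 in [1863,2400]: 135.
Of those, multiples of 100: 6 (not leap unless ÷400).
Multiples of 400: 2.
Leap years = 135 − 6 + 2 = 131.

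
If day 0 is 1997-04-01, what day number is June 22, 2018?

7752

Apr 1, 1997 → Apr 1, 1998: 365 days.
Apr 1, 1998 → Apr 1, 1999: 365 days.
Apr 1, 1999 → Apr 1, 2000: 366 days (Feb 29, 2000 is in that span).
Apr 1, 2000 → Apr 1, 2001: 365 days.
Apr 1, 2001 → Apr 1, 2002: 365 days.
Apr 1, 2002 → Apr 1, 2003: 365 days.
Apr 1, 2003 → Apr 1, 2004: 366 days (Feb 29, 2004 is in that span).
Apr 1, 2004 → Apr 1, 2005: 365 days.
Apr 1, 2005 → Apr 1, 2006: 365 days.
Apr 1, 2006 → Apr 1, 2007: 365 days.
Apr 1, 2007 → Apr 1, 2008: 366 days (Feb 29, 2008 is in that span).
Apr 1, 2008 → Apr 1, 2009: 365 days.
Apr 1, 2009 → Apr 1, 2010: 365 days.
Apr 1, 2010 → Apr 1, 2011: 365 days.
Apr 1, 2011 → Apr 1, 2012: 366 days (Feb 29, 2012 is in that span).
Apr 1, 2012 → Apr 1, 2013: 365 days.
Apr 1, 2013 → Apr 1, 2014: 365 days.
Apr 1, 2014 → Apr 1, 2015: 365 days.
Apr 1, 2015 → Apr 1, 2016: 366 days (Feb 29, 2016 is in that span).
Apr 1, 2016 → Apr 1, 2017: 365 days.
Apr 1, 2017 → Apr 1, 2018: 365 days.
Apr 1, 2018 → May 1, 2018: 30 days (April has 30).
May 1, 2018 → Jun 1, 2018: 31 days (May has 31).
Jun 1, 2018 → Jun 22, 2018: 21 days.
Total: 7752 days.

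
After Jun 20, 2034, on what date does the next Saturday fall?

June 24, 2034

Jun 20, 2034 is a Tuesday.
From Tuesday to the next Saturday is 4 days.
Jun 20, 2034 + 4 = Jun 24, 2034.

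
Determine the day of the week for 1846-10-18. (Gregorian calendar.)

January 1, 1846 is a Thursday.
Jan 1, 1846 → Feb 1, 1846: 31 days (January has 31).
Feb 1, 1846 → Mar 1, 1846: 28 days (February has 28).
Mar 1, 1846 → Apr 1, 1846: 31 days (March has 31).
Apr 1, 1846 → May 1, 1846: 30 days (April has 30).
May 1, 1846 → Jun 1, 1846: 31 days (May has 31).
Jun 1, 1846 → Jul 1, 1846: 30 days (June has 30).
Jul 1, 1846 → Aug 1, 1846: 31 days (July has 31).
Aug 1, 1846 → Sep 1, 1846: 31 days (August has 31).
Sep 1, 1846 → Oct 1, 1846: 30 days (September has 30).
Oct 1, 1846 → Oct 18, 1846: 17 days.
Total: 290 days.
290 mod 7 = 3, so Thursday + 3 = Sunday.

Sunday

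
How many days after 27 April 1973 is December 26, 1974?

608

Apr 27, 1973 → Apr 27, 1974: 365 days.
Apr 27, 1974 → May 27, 1974: 30 days (April has 30).
May 27, 1974 → Jun 27, 1974: 31 days (May has 31).
Jun 27, 1974 → Jul 27, 1974: 30 days (June has 30).
Jul 27, 1974 → Aug 27, 1974: 31 days (July has 31).
Aug 27, 1974 → Sep 27, 1974: 31 days (August has 31).
Sep 27, 1974 → Oct 27, 1974: 30 days (September has 30).
Oct 27, 1974 → Nov 27, 1974: 31 days (October has 31).
Nov 27, 1974 → Dec 26, 1974: 29 days.
Total: 608 days.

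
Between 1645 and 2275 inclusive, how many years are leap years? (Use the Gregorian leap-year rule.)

152

Multiples of 4 in [1645,2275]: 157.
Of those, multiples of 100: 6 (not leap unless ÷400).
Multiples of 400: 1.
Leap years = 157 − 6 + 1 = 152.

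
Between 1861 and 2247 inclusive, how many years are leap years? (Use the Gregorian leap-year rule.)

93

Multiples of 4 in [1861,2247]: 96.
Of those, multiples of 100: 4 (not leap unless ÷400).
Multiples of 400: 1.
Leap years = 96 − 4 + 1 = 93.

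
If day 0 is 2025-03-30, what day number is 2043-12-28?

6847

Mar 30, 2025 → Mar 30, 2026: 365 days.
Mar 30, 2026 → Mar 30, 2027: 365 days.
Mar 30, 2027 → Mar 30, 2028: 366 days (Feb 29, 2028 is in that span).
Mar 30, 2028 → Mar 30, 2029: 365 days.
Mar 30, 2029 → Mar 30, 2030: 365 days.
Mar 30, 2030 → Mar 30, 2031: 365 days.
Mar 30, 2031 → Mar 30, 2032: 366 days (Feb 29, 2032 is in that span).
Mar 30, 2032 → Mar 30, 2033: 365 days.
Mar 30, 2033 → Mar 30, 2034: 365 days.
Mar 30, 2034 → Mar 30, 2035: 365 days.
Mar 30, 2035 → Mar 30, 2036: 366 days (Feb 29, 2036 is in that span).
Mar 30, 2036 → Mar 30, 2037: 365 days.
Mar 30, 2037 → Mar 30, 2038: 365 days.
Mar 30, 2038 → Mar 30, 2039: 365 days.
Mar 30, 2039 → Mar 30, 2040: 366 days (Feb 29, 2040 is in that span).
Mar 30, 2040 → Mar 30, 2041: 365 days.
Mar 30, 2041 → Mar 30, 2042: 365 days.
Mar 30, 2042 → Mar 30, 2043: 365 days.
Mar 30, 2043 → Apr 30, 2043: 31 days (March has 31).
Apr 30, 2043 → May 30, 2043: 30 days (April has 30).
May 30, 2043 → Jun 30, 2043: 31 days (May has 31).
Jun 30, 2043 → Jul 30, 2043: 30 days (June has 30).
Jul 30, 2043 → Aug 30, 2043: 31 days (July has 31).
Aug 30, 2043 → Sep 30, 2043: 31 days (August has 31).
Sep 30, 2043 → Oct 30, 2043: 30 days (September has 30).
Oct 30, 2043 → Nov 30, 2043: 31 days (October has 31).
Nov 30, 2043 → Dec 28, 2043: 28 days.
Total: 6847 days.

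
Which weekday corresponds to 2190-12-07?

Tuesday

Doomsday rule: the anchor day for the 2100s is Sunday. For year 90: 90÷12 = 7 r 6, and 6÷4 = 1, so 7+6+1 = 14.
Sunday + 14 ≡ Sunday — that's 2190's doomsday.
In December the doomsday date is Dec 12.
Dec 7 is 5 days before Dec 12; 5 mod 7 = 5, so Sunday − 5 = Tuesday.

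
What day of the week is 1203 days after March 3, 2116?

Monday

Mar 3, 2116 is a Tuesday.
1203 mod 7 = 6, so 1203 days after a Tuesday is Tuesday + 6 = Monday.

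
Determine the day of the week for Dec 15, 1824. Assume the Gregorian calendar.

Wednesday

Doomsday rule: the anchor day for the 1800s is Friday. For year 24: 24÷12 = 2 r 0, and 0÷4 = 0, so 2+0+0 = 2.
Friday + 2 ≡ Sunday — that's 1824's doomsday.
In December the doomsday date is Dec 12.
Dec 15 is 3 days after Dec 12; 3 mod 7 = 3, so Sunday + 3 = Wednesday.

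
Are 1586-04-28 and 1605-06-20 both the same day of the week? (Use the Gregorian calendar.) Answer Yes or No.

From Apr 28, 1586 to Jun 20, 1605 is 6993 days.
6993 mod 7 = 0, so they are the same weekday.
(Apr 28, 1586 is a Monday; Jun 20, 1605 is a Monday.)

Yes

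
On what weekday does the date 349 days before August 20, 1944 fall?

Monday

First find the weekday of Aug 20, 1944. Doomsday rule: the anchor day for the 1900s is Wednesday. For year 44: 44÷12 = 3 r 8, and 8÷4 = 2, so 3+8+2 = 13.
Wednesday + 13 ≡ Tuesday — that's 1944's doomsday.
In August the doomsday date is Aug 8.
Aug 20 is 12 days after Aug 8; 12 mod 7 = 5, so Tuesday + 5 = Sunday.
349 mod 7 = 6, so 349 days before a Sunday is Sunday − 6 = Monday.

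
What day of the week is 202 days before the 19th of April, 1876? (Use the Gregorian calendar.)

Thursday

First find the weekday of Apr 19, 1876. Doomsday rule: the anchor day for the 1800s is Friday. For year 76: 76÷12 = 6 r 4, and 4÷4 = 1, so 6+4+1 = 11.
Friday + 11 ≡ Tuesday — that's 1876's doomsday.
In April the doomsday date is Apr 4.
Apr 19 is 15 days after Apr 4; 15 mod 7 = 1, so Tuesday + 1 = Wednesday.
202 mod 7 = 6, so 202 days before a Wednesday is Wednesday − 6 = Thursday.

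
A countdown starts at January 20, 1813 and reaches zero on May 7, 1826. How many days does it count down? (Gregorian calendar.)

Jan 20, 1813 → Jan 20, 1814: 365 days.
Jan 20, 1814 → Jan 20, 1815: 365 days.
Jan 20, 1815 → Jan 20, 1816: 365 days.
Jan 20, 1816 → Jan 20, 1817: 366 days (Feb 29, 1816 is in that span).
Jan 20, 1817 → Jan 20, 1818: 365 days.
Jan 20, 1818 → Jan 20, 1819: 365 days.
Jan 20, 1819 → Jan 20, 1820: 365 days.
Jan 20, 1820 → Jan 20, 1821: 366 days (Feb 29, 1820 is in that span).
Jan 20, 1821 → Jan 20, 1822: 365 days.
Jan 20, 1822 → Jan 20, 1823: 365 days.
Jan 20, 1823 → Jan 20, 1824: 365 days.
Jan 20, 1824 → Jan 20, 1825: 366 days (Feb 29, 1824 is in that span).
Jan 20, 1825 → Jan 20, 1826: 365 days.
Jan 20, 1826 → Feb 20, 1826: 31 days (January has 31).
Feb 20, 1826 → Mar 20, 1826: 28 days (February has 28).
Mar 20, 1826 → Apr 20, 1826: 31 days (March has 31).
Apr 20, 1826 → May 7, 1826: 17 days.
Total: 4855 days.

4855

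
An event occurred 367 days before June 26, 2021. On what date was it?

−26 → May 31, 2021 (end of May, 31 days; 341 left).
−31 → Apr 30, 2021 (end of Apr, 30 days; 310 left).
−30 → Mar 31, 2021 (end of Mar, 31 days; 280 left).
−31 → Feb 28, 2021 (end of Feb, 28 days; 249 left).
−28 → Jan 31, 2021 (end of Jan, 31 days; 221 left).
−31 → Dec 31, 2020 (end of Dec, 31 days; 190 left).
−31 → Nov 30, 2020 (end of Nov, 30 days; 159 left).
−30 → Oct 31, 2020 (end of Oct, 31 days; 129 left).
−31 → Sep 30, 2020 (end of Sep, 30 days; 98 left).
−30 → Aug 31, 2020 (end of Aug, 31 days; 68 left).
−31 → Jul 31, 2020 (end of Jul, 31 days; 37 left).
−31 → Jun 30, 2020 (end of Jun, 30 days; 6 left).
−6 → Jun 24, 2020.

June 24, 2020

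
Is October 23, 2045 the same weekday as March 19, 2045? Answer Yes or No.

From Mar 19, 2045 to Oct 23, 2045 is 218 days.
218 mod 7 = 1, so they are different weekdays.
(Mar 19, 2045 is a Sunday; Oct 23, 2045 is a Monday.)

No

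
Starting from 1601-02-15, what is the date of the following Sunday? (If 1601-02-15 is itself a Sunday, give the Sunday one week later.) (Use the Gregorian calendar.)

February 18, 1601

Feb 15, 1601 is a Thursday.
From Thursday to the next Sunday is 3 days.
Feb 15, 1601 + 3 = Feb 18, 1601.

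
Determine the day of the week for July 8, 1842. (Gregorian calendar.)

Friday

Doomsday rule: the anchor day for the 1800s is Friday. For year 42: 42÷12 = 3 r 6, and 6÷4 = 1, so 3+6+1 = 10.
Friday + 10 ≡ Monday — that's 1842's doomsday.
In July the doomsday date is Jul 11.
Jul 8 is 3 days before Jul 11; 3 mod 7 = 3, so Monday − 3 = Friday.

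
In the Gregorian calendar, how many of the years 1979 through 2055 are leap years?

19

Multiples of 4 in [1979,2055]: 19.
Of those, multiples of 100: 1 (not leap unless ÷400).
Multiples of 400: 1.
Leap years = 19 − 1 + 1 = 19.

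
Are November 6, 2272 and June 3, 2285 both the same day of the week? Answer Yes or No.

From Nov 6, 2272 to Jun 3, 2285 is 4592 days.
4592 mod 7 = 0, so they are the same weekday.
(Nov 6, 2272 is a Wednesday; Jun 3, 2285 is a Wednesday.)

Yes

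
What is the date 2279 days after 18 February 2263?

+365 (one year) → Feb 18, 2264 (1914 left).
+366 (one year; includes Feb 29, 2264) → Feb 18, 2265 (1548 left).
+365 (one year) → Feb 18, 2266 (1183 left).
+365 (one year) → Feb 18, 2267 (818 left).
+365 (one year) → Feb 18, 2268 (453 left).
+366 (one year; includes Feb 29, 2268) → Feb 18, 2269 (87 left).
Feb has 28 days: +11 → Mar 1, 2269 (76 left).
Mar has 31 days: +31 → Apr 1, 2269 (45 left).
Apr has 30 days: +30 → May 1, 2269 (15 left).
+15 → May 16, 2269.

May 16, 2269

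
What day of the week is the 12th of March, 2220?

Doomsday rule: the anchor day for the 2200s is Friday. For year 20: 20÷12 = 1 r 8, and 8÷4 = 2, so 1+8+2 = 11.
Friday + 11 ≡ Tuesday — that's 2220's doomsday.
In March the doomsday date is Mar 14.
Mar 12 is 2 days before Mar 14; 2 mod 7 = 2, so Tuesday − 2 = Sunday.

Sunday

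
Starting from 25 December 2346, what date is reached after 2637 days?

+365 (one year) → Dec 25, 2347 (2272 left).
+366 (one year; includes Feb 29, 2348) → Dec 25, 2348 (1906 left).
+365 (one year) → Dec 25, 2349 (1541 left).
+365 (one year) → Dec 25, 2350 (1176 left).
+365 (one year) → Dec 25, 2351 (811 left).
+366 (one year; includes Feb 29, 2352) → Dec 25, 2352 (445 left).
+365 (one year) → Dec 25, 2353 (80 left).
Dec has 31 days: +7 → Jan 1, 2354 (73 left).
Jan has 31 days: +31 → Feb 1, 2354 (42 left).
Feb has 28 days: +28 → Mar 1, 2354 (14 left).
+14 → Mar 15, 2354.

March 15, 2354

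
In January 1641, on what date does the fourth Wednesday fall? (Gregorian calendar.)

January 1, 1641 is a Tuesday.
The first Wednesday is therefore January 2 (1 days later).
The fourth Wednesday is 2 + 3×7 = January 23.

January 23, 1641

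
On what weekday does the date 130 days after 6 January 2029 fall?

Wednesday

Jan 6, 2029 is a Saturday.
130 mod 7 = 4, so 130 days after a Saturday is Saturday + 4 = Wednesday.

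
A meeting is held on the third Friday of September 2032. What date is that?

September 1, 2032 is a Wednesday.
The first Friday is therefore September 3 (2 days later).
The third Friday is 3 + 2×7 = September 17.

September 17, 2032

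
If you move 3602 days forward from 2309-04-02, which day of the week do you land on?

Tuesday

First find the weekday of Apr 2, 2309. Doomsday rule: the anchor day for the 2300s is Wednesday. For year 09: 9÷12 = 0 r 9, and 9÷4 = 2, so 0+9+2 = 11.
Wednesday + 11 ≡ Sunday — that's 2309's doomsday.
In April the doomsday date is Apr 4.
Apr 2 is 2 days before Apr 4; 2 mod 7 = 2, so Sunday − 2 = Friday.
3602 mod 7 = 4, so 3602 days after a Friday is Friday + 4 = Tuesday.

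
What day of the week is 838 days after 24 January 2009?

Thursday

First find the weekday of Jan 24, 2009. Doomsday rule: the anchor day for the 2000s is Tuesday. For year 09: 9÷12 = 0 r 9, and 9÷4 = 2, so 0+9+2 = 11.
Tuesday + 11 ≡ Saturday — that's 2009's doomsday.
In January the doomsday date is Jan 3 (2009 is not a leap year).
Jan 24 is 21 days after Jan 3; 21 mod 7 = 0, so Saturday + 0 = Saturday.
838 mod 7 = 5, so 838 days after a Saturday is Saturday + 5 = Thursday.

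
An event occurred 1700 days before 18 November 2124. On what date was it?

−366 (one year; includes Feb 29, 2124) → Nov 18, 2123 (1334 left).
−365 (one year) → Nov 18, 2122 (969 left).
−365 (one year) → Nov 18, 2121 (604 left).
−365 (one year) → Nov 18, 2120 (239 left).
−18 → Oct 31, 2120 (end of Oct, 31 days; 221 left).
−31 → Sep 30, 2120 (end of Sep, 30 days; 190 left).
−30 → Aug 31, 2120 (end of Aug, 31 days; 160 left).
−31 → Jul 31, 2120 (end of Jul, 31 days; 129 left).
−31 → Jun 30, 2120 (end of Jun, 30 days; 98 left).
−30 → May 31, 2120 (end of May, 31 days; 68 left).
−31 → Apr 30, 2120 (end of Apr, 30 days; 37 left).
−30 → Mar 31, 2120 (end of Mar, 31 days; 7 left).
−7 → Mar 24, 2120.

March 24, 2120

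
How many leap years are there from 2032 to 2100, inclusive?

17

Multiples of 4 in [2032,2100]: 18.
Of those, multiples of 100: 1 (not leap unless ÷400).
Multiples of 400: 0.
Leap years = 18 − 1 + 0 = 17.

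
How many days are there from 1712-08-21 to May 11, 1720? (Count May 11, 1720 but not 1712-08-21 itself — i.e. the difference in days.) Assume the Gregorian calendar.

Aug 21, 1712 → Aug 21, 1713: 365 days.
Aug 21, 1713 → Aug 21, 1714: 365 days.
Aug 21, 1714 → Aug 21, 1715: 365 days.
Aug 21, 1715 → Aug 21, 1716: 366 days (Feb 29, 1716 is in that span).
Aug 21, 1716 → Aug 21, 1717: 365 days.
Aug 21, 1717 → Aug 21, 1718: 365 days.
Aug 21, 1718 → Aug 21, 1719: 365 days.
Aug 21, 1719 → Sep 21, 1719: 31 days (August has 31).
Sep 21, 1719 → Oct 21, 1719: 30 days (September has 30).
Oct 21, 1719 → Nov 21, 1719: 31 days (October has 31).
Nov 21, 1719 → Dec 21, 1719: 30 days (November has 30).
Dec 21, 1719 → Jan 21, 1720: 31 days (December has 31).
Jan 21, 1720 → Feb 21, 1720: 31 days (January has 31).
Feb 21, 1720 → Mar 21, 1720: 29 days (February has 29).
Mar 21, 1720 → Apr 21, 1720: 31 days (March has 31).
Apr 21, 1720 → May 11, 1720: 20 days.
Total: 2820 days.

2820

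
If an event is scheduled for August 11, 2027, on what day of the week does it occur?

January 1, 2027 is a Friday.
Jan 1, 2027 → Feb 1, 2027: 31 days (January has 31).
Feb 1, 2027 → Mar 1, 2027: 28 days (February has 28).
Mar 1, 2027 → Apr 1, 2027: 31 days (March has 31).
Apr 1, 2027 → May 1, 2027: 30 days (April has 30).
May 1, 2027 → Jun 1, 2027: 31 days (May has 31).
Jun 1, 2027 → Jul 1, 2027: 30 days (June has 30).
Jul 1, 2027 → Aug 1, 2027: 31 days (July has 31).
Aug 1, 2027 → Aug 11, 2027: 10 days.
Total: 222 days.
222 mod 7 = 5, so Friday + 5 = Wednesday.

Wednesday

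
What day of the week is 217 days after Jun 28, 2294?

Thursday

First find the weekday of Jun 28, 2294. Doomsday rule: the anchor day for the 2200s is Friday. For year 94: 94÷12 = 7 r 10, and 10÷4 = 2, so 7+10+2 = 19.
Friday + 19 ≡ Wednesday — that's 2294's doomsday.
In June the doomsday date is Jun 6.
Jun 28 is 22 days after Jun 6; 22 mod 7 = 1, so Wednesday + 1 = Thursday.
217 mod 7 = 0, so 217 days after a Thursday is Thursday + 0 = Thursday.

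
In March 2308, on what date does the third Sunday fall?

March 1, 2308 is a Sunday.
The first Sunday is therefore March 1 (same day).
The third Sunday is 1 + 2×7 = March 15.

March 15, 2308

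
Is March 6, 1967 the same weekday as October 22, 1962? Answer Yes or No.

From Oct 22, 1962 to Mar 6, 1967 is 1596 days.
1596 mod 7 = 0, so they are the same weekday.
(Oct 22, 1962 is a Monday; Mar 6, 1967 is a Monday.)

Yes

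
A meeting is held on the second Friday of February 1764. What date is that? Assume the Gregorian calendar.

February 10, 1764

February 1, 1764 is a Wednesday.
The first Friday is therefore February 3 (2 days later).
The second Friday is 3 + 1×7 = February 10.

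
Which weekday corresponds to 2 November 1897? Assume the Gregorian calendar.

Doomsday rule: the anchor day for the 1800s is Friday. For year 97: 97÷12 = 8 r 1, and 1÷4 = 0, so 8+1+0 = 9.
Friday + 9 ≡ Sunday — that's 1897's doomsday.
In November the doomsday date is Nov 7.
Nov 2 is 5 days before Nov 7; 5 mod 7 = 5, so Sunday − 5 = Tuesday.

Tuesday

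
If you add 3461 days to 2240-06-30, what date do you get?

December 21, 2249

+365 (one year) → Jun 30, 2241 (3096 left).
+365 (one year) → Jun 30, 2242 (2731 left).
+365 (one year) → Jun 30, 2243 (2366 left).
+366 (one year; includes Feb 29, 2244) → Jun 30, 2244 (2000 left).
+365 (one year) → Jun 30, 2245 (1635 left).
+365 (one year) → Jun 30, 2246 (1270 left).
+365 (one year) → Jun 30, 2247 (905 left).
+366 (one year; includes Feb 29, 2248) → Jun 30, 2248 (539 left).
+365 (one year) → Jun 30, 2249 (174 left).
Jun has 30 days: +1 → Jul 1, 2249 (173 left).
Jul has 31 days: +31 → Aug 1, 2249 (142 left).
Aug has 31 days: +31 → Sep 1, 2249 (111 left).
Sep has 30 days: +30 → Oct 1, 2249 (81 left).
Oct has 31 days: +31 → Nov 1, 2249 (50 left).
Nov has 30 days: +30 → Dec 1, 2249 (20 left).
+20 → Dec 21, 2249.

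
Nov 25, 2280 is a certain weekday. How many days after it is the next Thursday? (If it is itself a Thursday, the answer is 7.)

7

Nov 25, 2280 is a Thursday.
From Thursday to the next Thursday is 7 days.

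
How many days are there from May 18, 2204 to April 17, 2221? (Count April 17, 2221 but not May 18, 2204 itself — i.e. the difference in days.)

6178

May 18, 2204 → May 18, 2205: 365 days.
May 18, 2205 → May 18, 2206: 365 days.
May 18, 2206 → May 18, 2207: 365 days.
May 18, 2207 → May 18, 2208: 366 days (Feb 29, 2208 is in that span).
May 18, 2208 → May 18, 2209: 365 days.
May 18, 2209 → May 18, 2210: 365 days.
May 18, 2210 → May 18, 2211: 365 days.
May 18, 2211 → May 18, 2212: 366 days (Feb 29, 2212 is in that span).
May 18, 2212 → May 18, 2213: 365 days.
May 18, 2213 → May 18, 2214: 365 days.
May 18, 2214 → May 18, 2215: 365 days.
May 18, 2215 → May 18, 2216: 366 days (Feb 29, 2216 is in that span).
May 18, 2216 → May 18, 2217: 365 days.
May 18, 2217 → May 18, 2218: 365 days.
May 18, 2218 → May 18, 2219: 365 days.
May 18, 2219 → May 18, 2220: 366 days (Feb 29, 2220 is in that span).
May 18, 2220 → Jun 18, 2220: 31 days (May has 31).
Jun 18, 2220 → Jul 18, 2220: 30 days (June has 30).
Jul 18, 2220 → Aug 18, 2220: 31 days (July has 31).
Aug 18, 2220 → Sep 18, 2220: 31 days (August has 31).
Sep 18, 2220 → Oct 18, 2220: 30 days (September has 30).
Oct 18, 2220 → Nov 18, 2220: 31 days (October has 31).
Nov 18, 2220 → Dec 18, 2220: 30 days (November has 30).
Dec 18, 2220 → Jan 18, 2221: 31 days (December has 31).
Jan 18, 2221 → Feb 18, 2221: 31 days (January has 31).
Feb 18, 2221 → Mar 18, 2221: 28 days (February has 28).
Mar 18, 2221 → Apr 17, 2221: 30 days.
Total: 6178 days.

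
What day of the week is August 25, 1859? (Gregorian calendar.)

Doomsday rule: the anchor day for the 1800s is Friday. For year 59: 59÷12 = 4 r 11, and 11÷4 = 2, so 4+11+2 = 17.
Friday + 17 ≡ Monday — that's 1859's doomsday.
In August the doomsday date is Aug 8.
Aug 25 is 17 days after Aug 8; 17 mod 7 = 3, so Monday + 3 = Thursday.

Thursday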